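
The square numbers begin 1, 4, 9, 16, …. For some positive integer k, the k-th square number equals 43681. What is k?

We need n² = 43681, so n = √43681 = 209.

209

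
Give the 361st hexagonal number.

The 361st hexagonal number is n(2n−1) with n = 361.
361·(2·361 − 1) = 361·721 = 260281.

260281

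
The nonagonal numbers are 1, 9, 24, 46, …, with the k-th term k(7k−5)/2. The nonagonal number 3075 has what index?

Set n(7n−5)/2 = 3075, giving 7n² − 5n − 6150 = 0.
The discriminant is 25 + 56·3075 = 172225, and √172225 = 415.
So n = (5 + 415) / 14 = 420/14 = 30.

30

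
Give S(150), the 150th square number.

The 150th square number is n² with n = 150.
150² = 22500.

22500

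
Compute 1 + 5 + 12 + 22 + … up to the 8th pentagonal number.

Σ i(3i−1)/2 = (3Σi² − Σi) / 2 over i = 1..8.
Σi = 36 and Σi² = 204.
(3·204 − 1·36) / 2 = 576/2 = 288.

288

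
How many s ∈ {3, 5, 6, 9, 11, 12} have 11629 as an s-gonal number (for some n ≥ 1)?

1

s = 3: P(3, 152) = 11628 and P(3, 153) = 11781; 11629 is not s-gonal.
s = 5: P(5, 88) = 11572 and P(5, 89) = 11837; 11629 is not s-gonal.
s = 6: P(6, 76) = 11476 and P(6, 77) = 11781; 11629 is not s-gonal.
s = 9: P(9, 58) = 11629. ✓
s = 11: P(11, 51) = 11526 and P(11, 52) = 11986; 11629 is not s-gonal.
s = 12: P(12, 48) = 11328 and P(12, 49) = 11809; 11629 is not s-gonal.
Hits: s ∈ {9} → 1.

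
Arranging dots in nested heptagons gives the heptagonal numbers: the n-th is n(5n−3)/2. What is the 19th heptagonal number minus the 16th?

19·(5·19 − 3)/2 = 874 and 16·(5·16 − 3)/2 = 616.
Difference: 874 − 616 = 258.

258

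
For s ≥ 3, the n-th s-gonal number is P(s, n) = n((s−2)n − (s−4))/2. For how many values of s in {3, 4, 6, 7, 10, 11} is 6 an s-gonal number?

2

s = 3: P(3, 3) = 6. ✓
s = 4: P(4, 2) = 4 and P(4, 3) = 9; 6 is not s-gonal.
s = 6: P(6, 2) = 6. ✓
s = 7: P(7, 1) = 1 and P(7, 2) = 7; 6 is not s-gonal.
s = 10: P(10, 1) = 1 and P(10, 2) = 10; 6 is not s-gonal.
s = 11: P(11, 1) = 1 and P(11, 2) = 11; 6 is not s-gonal.
Hits: s ∈ {3, 6} → 2.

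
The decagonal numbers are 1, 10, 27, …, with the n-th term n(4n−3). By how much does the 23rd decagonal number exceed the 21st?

346

23·(4·23 − 3) = 2047 and 21·(4·21 − 3) = 1701.
Difference: 2047 − 1701 = 346.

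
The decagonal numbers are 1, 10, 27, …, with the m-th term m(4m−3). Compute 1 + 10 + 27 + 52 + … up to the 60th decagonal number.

Σ i(4i−3) = 4Σi² − 3Σi over i = 1..60.
Σi = 1830 and Σi² = 73810.
4·73810 − 3·1830 = 289750.

289750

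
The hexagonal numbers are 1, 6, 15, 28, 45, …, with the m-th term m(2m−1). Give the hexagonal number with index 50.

The 50th hexagonal number is n(2n−1) with n = 50.
50·(2·50 − 1) = 50·99 = 4950.

4950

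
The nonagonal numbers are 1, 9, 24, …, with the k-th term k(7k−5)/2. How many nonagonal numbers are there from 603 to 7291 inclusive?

The n-th nonagonal number is n(7n−5)/2.
Smallest index with value ≥ 603: n = 14 (giving 651).
Largest index with value ≤ 7291: n = 46 (giving 7291).
Indices 14 through 46: 33 terms.

33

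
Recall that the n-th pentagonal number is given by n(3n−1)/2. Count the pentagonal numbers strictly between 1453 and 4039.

The n-th pentagonal number is n(3n−1)/2.
Smallest index with value > 1453: n = 32 (giving 1520).
Largest index with value < 4039: n = 52 (giving 4030).
Indices 32 through 52: 21 terms.

21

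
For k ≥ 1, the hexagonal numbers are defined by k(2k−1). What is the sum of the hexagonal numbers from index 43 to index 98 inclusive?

581980

Σ i(2i−1) = 2Σi² − Σi over i = 43..98.
Σi = 4851 − 903 = 3948 and Σi² = 318549 − 25585 = 292964.
2·292964 − 1·3948 = 581980.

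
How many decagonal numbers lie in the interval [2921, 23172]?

49

The n-th decagonal number is n(4n−3).
Smallest index with value ≥ 2921: n = 28 (giving 3052).
Largest index with value ≤ 23172: n = 76 (giving 22876).
Indices 28 through 76: 49 terms.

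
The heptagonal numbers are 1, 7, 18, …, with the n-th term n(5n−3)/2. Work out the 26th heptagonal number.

1651

26·(5·26 − 3)/2 = 26·127/2 = 1651.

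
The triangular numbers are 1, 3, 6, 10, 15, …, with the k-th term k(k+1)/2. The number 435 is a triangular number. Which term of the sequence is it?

Set n(n+1)/2 = 435, giving n² + n − 870 = 0.
The discriminant is 1 + 8·435 = 3481, and √3481 = 59.
So n = (-1 + 59) / 2 = 58/2 = 29.
Check: 29·30/2 = 435. ✓

29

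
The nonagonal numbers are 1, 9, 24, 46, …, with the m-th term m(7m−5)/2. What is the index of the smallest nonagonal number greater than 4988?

39

Solve n(7n−5)/2 > 4988 for integer n.
The largest n with value ≤ 4988 is 38 (since 4959 ≤ 4988 < 5226), so the first above is n = 39, value 5226.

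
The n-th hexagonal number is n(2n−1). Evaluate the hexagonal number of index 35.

The 35th hexagonal number is n(2n−1) with n = 35.
35·(2·35 − 1) = 35·69 = 2415.

2415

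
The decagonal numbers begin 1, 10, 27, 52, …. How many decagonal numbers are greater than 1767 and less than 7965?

23

The n-th decagonal number is n(4n−3).
Smallest index with value > 1767: n = 22 (giving 1870).
Largest index with value < 7965: n = 44 (giving 7612).
Indices 22 through 44: 23 terms.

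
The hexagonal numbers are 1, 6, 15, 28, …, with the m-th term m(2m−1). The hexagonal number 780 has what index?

20

Set n(2n−1) = 780, giving 2n² − n − 780 = 0.
The discriminant is 1 + 8·780 = 6241, and √6241 = 79.
So n = (1 + 79) / 4 = 80/4 = 20.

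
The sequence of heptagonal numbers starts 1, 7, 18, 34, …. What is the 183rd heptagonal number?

83448

The 183rd heptagonal number is n(5n−3)/2 with n = 183.
183·(5·183 − 3)/2 = 183·912/2 = 183·456 = 83448.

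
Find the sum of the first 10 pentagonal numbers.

Σ i(3i−1)/2 = (3Σi² − Σi) / 2 over i = 1..10.
Σi = 55 and Σi² = 385.
(3·385 − 1·55) / 2 = 1100/2 = 550.

550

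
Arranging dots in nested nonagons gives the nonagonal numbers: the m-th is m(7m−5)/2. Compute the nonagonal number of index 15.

The 15th nonagonal number is n(7n−5)/2 with n = 15.
15·(7·15 − 5)/2 = 15·100/2 = 15·50 = 750.

750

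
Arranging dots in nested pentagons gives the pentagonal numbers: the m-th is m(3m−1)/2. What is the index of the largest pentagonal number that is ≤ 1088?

27

Solve n(3n−1)/2 ≤ 1088 for integer n.
n = 27 gives 1080 ≤ 1088, while n = 28 gives 1162 > 1088; so the answer is index 27.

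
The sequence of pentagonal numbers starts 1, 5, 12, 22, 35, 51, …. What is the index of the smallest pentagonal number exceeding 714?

Solve n(3n−1)/2 > 714 for integer n.
The largest n with value ≤ 714 is 21 (since 651 ≤ 714 < 715), so the first above is n = 22, value 715.

22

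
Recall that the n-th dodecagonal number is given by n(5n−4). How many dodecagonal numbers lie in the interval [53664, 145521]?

The n-th dodecagonal number is n(5n−4).
Smallest index with value ≥ 53664: n = 104 (giving 53664).
Largest index with value ≤ 145521: n = 171 (giving 145521).
Indices 104 through 171: 68 terms.

68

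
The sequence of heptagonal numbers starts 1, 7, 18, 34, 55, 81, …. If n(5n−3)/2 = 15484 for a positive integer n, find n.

Set n(5n−3)/2 = 15484, giving 5n² − 3n − 30968 = 0.
The discriminant is 9 + 40·15484 = 619369, and √619369 = 787.
So n = (3 + 787) / 10 = 790/10 = 79.

79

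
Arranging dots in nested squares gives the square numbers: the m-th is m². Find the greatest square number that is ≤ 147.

144

Solve n² ≤ 147 for integer n.
n = 12 gives 144 ≤ 147, while n = 13 gives 169 > 147; so the answer is 144.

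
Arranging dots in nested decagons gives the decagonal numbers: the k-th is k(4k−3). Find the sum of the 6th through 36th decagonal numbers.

62651

Σ i(4i−3) = 4Σi² − 3Σi over i = 6..36.
Σi = 666 − 15 = 651 and Σi² = 16206 − 55 = 16151.
4·16151 − 3·651 = 62651.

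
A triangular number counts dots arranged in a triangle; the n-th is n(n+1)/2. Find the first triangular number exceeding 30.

Solve n(n+1)/2 > 30 for integer n.
The largest n with value ≤ 30 is 7 (since 28 ≤ 30 < 36), so the first above is n = 8, value 36.

36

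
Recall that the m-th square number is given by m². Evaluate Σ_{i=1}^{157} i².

1302315

Σ_{i=1}^{157} i² = 157·158·315/6 = 1302315.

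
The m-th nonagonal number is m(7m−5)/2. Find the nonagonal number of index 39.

The 39th nonagonal number is n(7n−5)/2 with n = 39.
39·(7·39 − 5)/2 = 39·268/2 = 39·134 = 5226.

5226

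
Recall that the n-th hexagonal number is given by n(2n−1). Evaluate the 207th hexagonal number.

The 207th hexagonal number is n(2n−1) with n = 207.
207·(2·207 − 1) = 207·413 = 85491.

85491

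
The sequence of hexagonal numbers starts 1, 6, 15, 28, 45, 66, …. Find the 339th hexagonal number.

229503

The 339th hexagonal number is n(2n−1) with n = 339.
339·(2·339 − 1) = 339·677 = 229503.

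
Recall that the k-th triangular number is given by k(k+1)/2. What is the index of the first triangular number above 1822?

Solve n(n+1)/2 > 1822 for integer n.
The largest n with value ≤ 1822 is 59 (since 1770 ≤ 1822 < 1830), so the first above is n = 60, value 1830.

60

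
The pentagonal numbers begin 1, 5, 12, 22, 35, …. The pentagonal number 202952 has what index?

368

Set n(3n−1)/2 = 202952, giving 3n² − n − 405904 = 0.
So n = (1 + 2207) / 6 = 2208/6 = 368.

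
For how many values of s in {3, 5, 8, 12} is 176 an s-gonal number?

s = 3: P(3, 18) = 171 and P(3, 19) = 190; 176 is not s-gonal.
s = 5: P(5, 11) = 176. ✓
s = 8: P(8, 8) = 176. ✓
s = 12: P(12, 6) = 156 and P(12, 7) = 217; 176 is not s-gonal.
Hits: s ∈ {5, 8} → 2.

2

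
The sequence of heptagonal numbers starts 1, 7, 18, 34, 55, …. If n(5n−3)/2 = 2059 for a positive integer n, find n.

29

Set n(5n−3)/2 = 2059, giving 5n² − 3n − 4118 = 0.
So n = (3 + 287) / 10 = 290/10 = 29.
Check: 29·(5·29 − 3)/2 = 2059. ✓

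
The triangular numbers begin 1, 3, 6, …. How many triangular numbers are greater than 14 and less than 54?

5

The n-th triangular number is n(n+1)/2.
Smallest index with value > 14: n = 5 (giving 15).
Largest index with value < 54: n = 9 (giving 45).
Indices 5 through 9: 5 terms.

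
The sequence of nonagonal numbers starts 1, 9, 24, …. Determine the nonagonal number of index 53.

53·(7·53 − 5)/2 = 53·366/2 = 53·183 = 9699.

9699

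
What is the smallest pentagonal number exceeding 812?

852

Solve n(3n−1)/2 > 812 for integer n.
The largest n with value ≤ 812 is 23 (since 782 ≤ 812 < 852), so the first above is n = 24, value 852.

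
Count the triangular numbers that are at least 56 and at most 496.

The n-th triangular number is n(n+1)/2.
Smallest index with value ≥ 56: n = 11 (giving 66).
Largest index with value ≤ 496: n = 31 (giving 496).
Indices 11 through 31: 21 terms.

21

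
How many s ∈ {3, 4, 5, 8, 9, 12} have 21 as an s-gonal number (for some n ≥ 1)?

s = 3: P(3, 6) = 21. ✓
s = 4: P(4, 4) = 16 and P(4, 5) = 25; 21 is not s-gonal.
s = 5: P(5, 3) = 12 and P(5, 4) = 22; 21 is not s-gonal.
s = 8: P(8, 3) = 21. ✓
s = 9: P(9, 2) = 9 and P(9, 3) = 24; 21 is not s-gonal.
s = 12: P(12, 2) = 12 and P(12, 3) = 33; 21 is not s-gonal.
Hits: s ∈ {3, 8} → 2.

2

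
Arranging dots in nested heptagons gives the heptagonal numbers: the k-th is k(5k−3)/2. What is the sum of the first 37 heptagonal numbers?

Σ i(5i−3)/2 = (5Σi² − 3Σi) / 2 over i = 1..37.
Σi = 703 and Σi² = 17575.
(5·17575 − 3·703) / 2 = 85766/2 = 42883.

42883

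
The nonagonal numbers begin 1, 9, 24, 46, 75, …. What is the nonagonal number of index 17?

17·(7·17 − 5)/2 = 17·114/2 = 17·57 = 969.

969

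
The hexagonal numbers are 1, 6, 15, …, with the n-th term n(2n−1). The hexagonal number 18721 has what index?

Set n(2n−1) = 18721, giving 2n² − n − 18721 = 0.
The discriminant is 1 + 8·18721 = 149769, and √149769 = 387.
So n = (1 + 387) / 4 = 388/4 = 97.

97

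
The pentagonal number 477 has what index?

18

Set n(3n−1)/2 = 477, giving 3n² − n − 954 = 0.
The discriminant is 1 + 24·477 = 11449, and √11449 = 107.
So n = (1 + 107) / 6 = 108/6 = 18.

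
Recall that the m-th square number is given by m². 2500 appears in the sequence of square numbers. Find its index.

50

We need n² = 2500, so n = √2500 = 50.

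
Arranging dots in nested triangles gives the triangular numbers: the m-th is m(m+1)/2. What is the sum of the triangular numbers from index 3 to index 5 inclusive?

Σ i(i+1)/2 = (Σi² + Σi) / 2 over i = 3..5.
Σi = 15 − 3 = 12 and Σi² = 55 − 5 = 50.
(1·50 + 1·12) / 2 = 62/2 = 31.

31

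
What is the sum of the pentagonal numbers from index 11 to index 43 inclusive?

40128

Σ i(3i−1)/2 = (3Σi² − Σi) / 2 over i = 11..43.
Σi = 946 − 55 = 891 and Σi² = 27434 − 385 = 27049.
(3·27049 − 1·891) / 2 = 80256/2 = 40128.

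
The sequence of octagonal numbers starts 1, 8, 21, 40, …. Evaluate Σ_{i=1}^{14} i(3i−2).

2835

Σ i(3i−2) = 3Σi² − 2Σi over i = 1..14.
Σi = 105 and Σi² = 1015.
3·1015 − 2·105 = 2835.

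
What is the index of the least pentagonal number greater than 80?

8

Solve n(3n−1)/2 > 80 for integer n.
The largest n with value ≤ 80 is 7 (since 70 ≤ 80 < 92), so the first above is n = 8, value 92.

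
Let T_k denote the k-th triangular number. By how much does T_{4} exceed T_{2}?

4·5/2 = 10 and 2·3/2 = 3.
Difference: 10 − 3 = 7.

7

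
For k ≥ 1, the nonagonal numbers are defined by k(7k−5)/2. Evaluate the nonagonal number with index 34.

3961

The 34th nonagonal number is n(7n−5)/2 with n = 34.
34·(7·34 − 5)/2 = 34·233/2 = 3961.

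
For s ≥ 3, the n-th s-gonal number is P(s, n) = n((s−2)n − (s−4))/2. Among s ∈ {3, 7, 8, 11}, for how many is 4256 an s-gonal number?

s = 3: P(3, 91) = 4186 and P(3, 92) = 4278; 4256 is not s-gonal.
s = 7: P(7, 41) = 4141 and P(7, 42) = 4347; 4256 is not s-gonal.
s = 8: P(8, 38) = 4256. ✓
s = 11: P(11, 31) = 4216 and P(11, 32) = 4496; 4256 is not s-gonal.
Hits: s ∈ {8} → 1.

1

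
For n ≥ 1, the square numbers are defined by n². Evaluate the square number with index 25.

The 25th square number is n² with n = 25.
25² = 625.

625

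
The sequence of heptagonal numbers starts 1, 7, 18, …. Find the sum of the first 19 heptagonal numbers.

5890

Σ i(5i−3)/2 = (5Σi² − 3Σi) / 2 over i = 1..19.
Σi = 190 and Σi² = 2470.
(5·2470 − 3·190) / 2 = 11780/2 = 5890.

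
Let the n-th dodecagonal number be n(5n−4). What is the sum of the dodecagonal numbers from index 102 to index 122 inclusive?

1311562

Σ i(5i−4) = 5Σi² − 4Σi over i = 102..122.
Σi = 7503 − 5151 = 2352 and Σi² = 612745 − 348551 = 264194.
5·264194 − 4·2352 = 1311562.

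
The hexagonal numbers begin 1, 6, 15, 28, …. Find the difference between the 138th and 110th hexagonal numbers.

13860

138·(2·138 − 1) = 37950 and 110·(2·110 − 1) = 24090.
Difference: 37950 − 24090 = 13860.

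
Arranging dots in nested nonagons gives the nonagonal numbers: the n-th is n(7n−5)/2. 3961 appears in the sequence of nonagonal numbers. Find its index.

Set n(7n−5)/2 = 3961, giving 7n² − 5n − 7922 = 0.
The discriminant is 25 + 56·3961 = 221841, and √221841 = 471.
So n = (5 + 471) / 14 = 476/14 = 34.
Check: 34·(7·34 − 5)/2 = 3961. ✓

34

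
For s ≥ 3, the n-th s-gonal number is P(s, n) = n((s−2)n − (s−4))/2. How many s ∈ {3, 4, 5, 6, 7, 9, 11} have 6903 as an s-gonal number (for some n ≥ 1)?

2

s = 3: P(3, 117) = 6903. ✓
s = 4: P(4, 83) = 6889 and P(4, 84) = 7056; 6903 is not s-gonal.
s = 5: P(5, 68) = 6902 and P(5, 69) = 7107; 6903 is not s-gonal.
s = 6: P(6, 59) = 6903. ✓
s = 7: P(7, 52) = 6682 and P(7, 53) = 6943; 6903 is not s-gonal.
s = 9: P(9, 44) = 6666 and P(9, 45) = 6975; 6903 is not s-gonal.
s = 11: P(11, 39) = 6708 and P(11, 40) = 7060; 6903 is not s-gonal.
Hits: s ∈ {3, 6} → 2.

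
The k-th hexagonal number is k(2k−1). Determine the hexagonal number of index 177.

62481

The 177th hexagonal number is n(2n−1) with n = 177.
177·(2·177 − 1) = 177·353 = 62481.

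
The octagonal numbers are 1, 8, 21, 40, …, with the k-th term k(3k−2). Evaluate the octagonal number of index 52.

The 52nd octagonal number is n(3n−2) with n = 52.
52·(3·52 − 2) = 52·154 = 8008.

8008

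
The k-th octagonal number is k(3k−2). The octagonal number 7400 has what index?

Set n(3n−2) = 7400, giving 3n² − 2n − 7400 = 0.
So n = (2 + 298) / 6 = 300/6 = 50.
Check: 50·(3·50 − 2) = 7400. ✓

50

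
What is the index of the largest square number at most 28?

5

Solve n² ≤ 28 for integer n.
n = 5 gives 25 ≤ 28, while n = 6 gives 36 > 28; so the answer is index 5.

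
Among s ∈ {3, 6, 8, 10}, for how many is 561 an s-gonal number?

s = 3: P(3, 33) = 561. ✓
s = 6: P(6, 17) = 561. ✓
s = 8: P(8, 14) = 560 and P(8, 15) = 645; 561 is not s-gonal.
s = 10: P(10, 12) = 540 and P(10, 13) = 637; 561 is not s-gonal.
Hits: s ∈ {3, 6} → 2.

2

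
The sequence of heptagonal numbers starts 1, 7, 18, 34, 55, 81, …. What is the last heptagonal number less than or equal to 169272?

168610

Solve n(5n−3)/2 ≤ 169272 for integer n.
n = 260 gives 168610 ≤ 169272, while n = 261 gives 169911 > 169272; so the answer is 168610.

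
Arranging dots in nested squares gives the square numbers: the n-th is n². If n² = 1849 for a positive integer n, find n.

43

We need n² = 1849, so n = √1849 = 43.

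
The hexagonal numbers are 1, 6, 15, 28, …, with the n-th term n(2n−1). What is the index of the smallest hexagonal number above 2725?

Solve n(2n−1) > 2725 for integer n.
The largest n with value ≤ 2725 is 37 (since 2701 ≤ 2725 < 2850), so the first above is n = 38, value 2850.

38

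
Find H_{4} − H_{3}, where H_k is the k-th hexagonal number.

Consecutive hexagonal numbers differ by 4n − 3: here 4·4 − 3 = 13.

13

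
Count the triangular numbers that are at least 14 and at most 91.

The n-th triangular number is n(n+1)/2.
Smallest index with value ≥ 14: n = 5 (giving 15).
Largest index with value ≤ 91: n = 13 (giving 91).
Indices 5 through 13: 9 terms.

9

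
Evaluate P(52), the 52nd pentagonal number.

4030

52·(3·52 − 1)/2 = 52·155/2 = 4030.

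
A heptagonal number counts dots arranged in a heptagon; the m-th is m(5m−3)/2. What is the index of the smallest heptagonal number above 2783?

Solve n(5n−3)/2 > 2783 for integer n.
The largest n with value ≤ 2783 is 33 (since 2673 ≤ 2783 < 2839), so the first above is n = 34, value 2839.

34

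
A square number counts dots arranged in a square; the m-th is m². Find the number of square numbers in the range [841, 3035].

The n-th square number is n².
Smallest index with value ≥ 841: n = 29 (giving 841).
Largest index with value ≤ 3035: n = 55 (giving 3025).
Indices 29 through 55: 27 terms.

27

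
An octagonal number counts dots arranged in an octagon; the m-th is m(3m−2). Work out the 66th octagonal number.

12936

The 66th octagonal number is n(3n−2) with n = 66.
66·(3·66 − 2) = 66·196 = 12936.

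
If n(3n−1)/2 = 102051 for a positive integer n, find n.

261

Set n(3n−1)/2 = 102051, giving 3n² − n − 204102 = 0.
The discriminant is 1 + 24·102051 = 2449225, and √2449225 = 1565.
So n = (1 + 1565) / 6 = 1566/6 = 261.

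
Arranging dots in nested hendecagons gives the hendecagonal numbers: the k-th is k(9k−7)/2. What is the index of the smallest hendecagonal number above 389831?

295

Solve n(9n−7)/2 > 389831 for integer n.
The largest n with value ≤ 389831 is 294 (since 387933 ≤ 389831 < 390580), so the first above is n = 295, value 390580.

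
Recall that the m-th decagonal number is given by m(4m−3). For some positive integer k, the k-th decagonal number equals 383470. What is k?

Set n(4n−3) = 383470, giving 4n² − 3n − 383470 = 0.
So n = (3 + 2477) / 8 = 2480/8 = 310.

310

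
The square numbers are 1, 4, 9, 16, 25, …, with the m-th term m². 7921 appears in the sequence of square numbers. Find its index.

We need n² = 7921, so n = √7921 = 89.
Check: 89² = 7921. ✓

89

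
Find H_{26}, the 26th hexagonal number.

The 26th hexagonal number is n(2n−1) with n = 26.
26·(2·26 − 1) = 26·51 = 1326.

1326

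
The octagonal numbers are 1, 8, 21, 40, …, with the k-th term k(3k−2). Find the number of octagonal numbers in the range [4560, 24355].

The n-th octagonal number is n(3n−2).
Smallest index with value ≥ 4560: n = 40 (giving 4720).
Largest index with value ≤ 24355: n = 90 (giving 24120).
Indices 40 through 90: 51 terms.

51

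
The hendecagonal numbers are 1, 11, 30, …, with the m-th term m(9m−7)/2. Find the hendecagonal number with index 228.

233130

228·(9·228 − 7)/2 = 228·2045/2 = 233130.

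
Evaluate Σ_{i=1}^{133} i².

793079

Σ_{i=1}^{133} i² = 133·134·267/6 = 793079.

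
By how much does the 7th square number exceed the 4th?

7² = 49 and 4² = 16.
Difference: 49 − 16 = 33.

33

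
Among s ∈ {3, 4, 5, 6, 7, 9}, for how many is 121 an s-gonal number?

1

s = 3: P(3, 15) = 120 and P(3, 16) = 136; 121 is not s-gonal.
s = 4: P(4, 11) = 121. ✓
s = 5: P(5, 9) = 117 and P(5, 10) = 145; 121 is not s-gonal.
s = 6: P(6, 8) = 120 and P(6, 9) = 153; 121 is not s-gonal.
s = 7: P(7, 7) = 112 and P(7, 8) = 148; 121 is not s-gonal.
s = 9: P(9, 6) = 111 and P(9, 7) = 154; 121 is not s-gonal.
Hits: s ∈ {4} → 1.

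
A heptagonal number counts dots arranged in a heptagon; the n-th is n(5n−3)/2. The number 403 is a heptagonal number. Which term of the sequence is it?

13

Set n(5n−3)/2 = 403, giving 5n² − 3n − 806 = 0.
The discriminant is 9 + 40·403 = 16129, and √16129 = 127.
So n = (3 + 127) / 10 = 130/10 = 13.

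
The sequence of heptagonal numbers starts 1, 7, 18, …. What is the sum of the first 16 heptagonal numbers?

Σ i(5i−3)/2 = (5Σi² − 3Σi) / 2 over i = 1..16.
Σi = 136 and Σi² = 1496.
(5·1496 − 3·136) / 2 = 7072/2 = 3536.

3536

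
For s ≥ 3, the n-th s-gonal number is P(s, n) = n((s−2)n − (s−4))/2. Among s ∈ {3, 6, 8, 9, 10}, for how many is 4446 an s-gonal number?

s = 3: P(3, 93) = 4371 and P(3, 94) = 4465; 4446 is not s-gonal.
s = 6: P(6, 47) = 4371 and P(6, 48) = 4560; 4446 is not s-gonal.
s = 8: P(8, 38) = 4256 and P(8, 39) = 4485; 4446 is not s-gonal.
s = 9: P(9, 36) = 4446. ✓
s = 10: P(10, 33) = 4257 and P(10, 34) = 4522; 4446 is not s-gonal.
Hits: s ∈ {9} → 1.

1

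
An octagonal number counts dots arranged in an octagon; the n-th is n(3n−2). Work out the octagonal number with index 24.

1680

24·(3·24 − 2) = 24·70 = 1680.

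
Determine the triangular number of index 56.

1596

The 56th triangular number is n(n+1)/2 with n = 56.
56·57/2 = 3192/2 = 1596.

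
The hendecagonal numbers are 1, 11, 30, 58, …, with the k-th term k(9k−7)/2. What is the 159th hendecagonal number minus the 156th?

159·(9·159 − 7)/2 = 113208 and 156·(9·156 − 7)/2 = 108966.
Difference: 113208 − 108966 = 4242.

4242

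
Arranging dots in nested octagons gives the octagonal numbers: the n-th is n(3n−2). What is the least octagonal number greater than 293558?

Solve n(3n−2) > 293558 for integer n.
The largest n with value ≤ 293558 is 313 (since 293281 ≤ 293558 < 295160), so the first above is n = 314, value 295160.

295160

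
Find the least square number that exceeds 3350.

Solve n² > 3350 for integer n.
The largest n with value ≤ 3350 is 57 (since 3249 ≤ 3350 < 3364), so the first above is n = 58, value 3364.

3364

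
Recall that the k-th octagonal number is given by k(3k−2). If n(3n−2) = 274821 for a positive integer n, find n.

303

Set n(3n−2) = 274821, giving 3n² − 2n − 274821 = 0.
The discriminant is 4 + 12·274821 = 3297856, and √3297856 = 1816.
So n = (2 + 1816) / 6 = 1818/6 = 303.
Check: 303·(3·303 − 2) = 274821. ✓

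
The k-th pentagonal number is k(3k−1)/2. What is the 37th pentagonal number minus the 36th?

109

Consecutive pentagonal numbers differ by 3n − 2: here 3·37 − 2 = 109.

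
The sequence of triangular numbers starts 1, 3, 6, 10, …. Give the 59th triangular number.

The 59th triangular number is n(n+1)/2 with n = 59.
59·60/2 = 3540/2 = 1770.

1770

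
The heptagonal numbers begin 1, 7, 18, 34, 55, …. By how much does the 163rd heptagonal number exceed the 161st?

1617

163·(5·163 − 3)/2 = 66178 and 161·(5·161 − 3)/2 = 64561.
Difference: 66178 − 64561 = 1617.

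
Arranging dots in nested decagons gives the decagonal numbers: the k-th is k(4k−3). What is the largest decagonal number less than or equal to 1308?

Solve n(4n−3) ≤ 1308 for integer n.
n = 18 gives 1242 ≤ 1308, while n = 19 gives 1387 > 1308; so the answer is 1242.

1242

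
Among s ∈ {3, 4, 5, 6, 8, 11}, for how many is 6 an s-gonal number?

2

s = 3: P(3, 3) = 6. ✓
s = 4: P(4, 2) = 4 and P(4, 3) = 9; 6 is not s-gonal.
s = 5: P(5, 2) = 5 and P(5, 3) = 12; 6 is not s-gonal.
s = 6: P(6, 2) = 6. ✓
s = 8: P(8, 1) = 1 and P(8, 2) = 8; 6 is not s-gonal.
s = 11: P(11, 1) = 1 and P(11, 2) = 11; 6 is not s-gonal.
Hits: s ∈ {3, 6} → 2.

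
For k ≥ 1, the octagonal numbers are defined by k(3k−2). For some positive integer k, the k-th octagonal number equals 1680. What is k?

24

Set n(3n−2) = 1680, giving 3n² − 2n − 1680 = 0.
The discriminant is 4 + 12·1680 = 20164, and √20164 = 142.
So n = (2 + 142) / 6 = 144/6 = 24.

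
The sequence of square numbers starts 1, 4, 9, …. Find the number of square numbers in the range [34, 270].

11

The n-th square number is n².
Smallest index with value ≥ 34: n = 6 (giving 36).
Largest index with value ≤ 270: n = 16 (giving 256).
Indices 6 through 16: 11 terms.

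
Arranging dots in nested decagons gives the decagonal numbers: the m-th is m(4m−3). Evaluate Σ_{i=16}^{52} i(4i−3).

Σ i(4i−3) = 4Σi² − 3Σi over i = 16..52.
Σi = 1378 − 120 = 1258 and Σi² = 48230 − 1240 = 46990.
4·46990 − 3·1258 = 184186.

184186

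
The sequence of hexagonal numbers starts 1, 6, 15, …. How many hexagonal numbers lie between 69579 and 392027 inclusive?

The n-th hexagonal number is n(2n−1).
Smallest index with value ≥ 69579: n = 187 (giving 69751).
Largest index with value ≤ 392027: n = 442 (giving 390286).
Indices 187 through 442: 256 terms.

256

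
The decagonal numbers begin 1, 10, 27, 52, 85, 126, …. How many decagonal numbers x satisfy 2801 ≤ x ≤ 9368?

The n-th decagonal number is n(4n−3).
Smallest index with value ≥ 2801: n = 27 (giving 2835).
Largest index with value ≤ 9368: n = 48 (giving 9072).
Indices 27 through 48: 22 terms.

22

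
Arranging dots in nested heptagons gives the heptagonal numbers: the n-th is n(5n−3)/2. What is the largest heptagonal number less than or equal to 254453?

Solve n(5n−3)/2 ≤ 254453 for integer n.
n = 319 gives 253924 ≤ 254453, while n = 320 gives 255520 > 254453; so the answer is 253924.

253924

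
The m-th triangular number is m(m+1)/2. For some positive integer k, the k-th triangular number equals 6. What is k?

3

Set n(n+1)/2 = 6, giving n² + n − 12 = 0.
The discriminant is 1 + 8·6 = 49, and √49 = 7.
So n = (-1 + 7) / 2 = 6/2 = 3.
Check: 3·4/2 = 6. ✓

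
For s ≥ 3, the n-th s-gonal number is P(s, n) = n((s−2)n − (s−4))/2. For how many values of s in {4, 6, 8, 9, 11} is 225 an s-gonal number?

2

s = 4: P(4, 15) = 225. ✓
s = 6: P(6, 10) = 190 and P(6, 11) = 231; 225 is not s-gonal.
s = 8: P(8, 9) = 225. ✓
s = 9: P(9, 8) = 204 and P(9, 9) = 261; 225 is not s-gonal.
s = 11: P(11, 7) = 196 and P(11, 8) = 260; 225 is not s-gonal.
Hits: s ∈ {4, 8} → 2.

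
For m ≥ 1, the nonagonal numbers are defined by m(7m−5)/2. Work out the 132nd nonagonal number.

60654

The 132nd nonagonal number is n(7n−5)/2 with n = 132.
132·(7·132 − 5)/2 = 132·919/2 = 60654.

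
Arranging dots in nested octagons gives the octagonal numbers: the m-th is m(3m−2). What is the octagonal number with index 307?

The 307th octagonal number is n(3n−2) with n = 307.
307·(3·307 − 2) = 307·919 = 282133.

282133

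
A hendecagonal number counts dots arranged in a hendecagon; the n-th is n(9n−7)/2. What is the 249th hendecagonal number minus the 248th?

2233

Consecutive hendecagonal numbers differ by 9n − 8: here 9·249 − 8 = 2233.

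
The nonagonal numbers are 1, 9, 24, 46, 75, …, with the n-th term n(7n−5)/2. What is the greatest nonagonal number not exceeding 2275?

2125

Solve n(7n−5)/2 ≤ 2275 for integer n.
n = 25 gives 2125 ≤ 2275, while n = 26 gives 2301 > 2275; so the answer is 2125.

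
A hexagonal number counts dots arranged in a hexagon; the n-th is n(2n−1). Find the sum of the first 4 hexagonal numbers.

Σ i(2i−1) = 2Σi² − Σi over i = 1..4.
Σi = 10 and Σi² = 30.
2·30 − 1·10 = 50.

50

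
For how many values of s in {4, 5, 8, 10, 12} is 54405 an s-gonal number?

2

s = 4: P(4, 233) = 54289 and P(4, 234) = 54756; 54405 is not s-gonal.
s = 5: P(5, 190) = 54055 and P(5, 191) = 54626; 54405 is not s-gonal.
s = 8: P(8, 135) = 54405. ✓
s = 10: P(10, 117) = 54405. ✓
s = 12: P(12, 104) = 53664 and P(12, 105) = 54705; 54405 is not s-gonal.
Hits: s ∈ {8, 10} → 2.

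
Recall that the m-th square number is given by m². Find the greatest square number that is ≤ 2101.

2025

Solve n² ≤ 2101 for integer n.
n = 45 gives 2025 ≤ 2101, while n = 46 gives 2116 > 2101; so the answer is 2025.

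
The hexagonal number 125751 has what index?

Set n(2n−1) = 125751, giving 2n² − n − 125751 = 0.
The discriminant is 1 + 8·125751 = 1006009, and √1006009 = 1003.
So n = (1 + 1003) / 4 = 1004/4 = 251.
Check: 251·(2·251 − 1) = 125751. ✓

251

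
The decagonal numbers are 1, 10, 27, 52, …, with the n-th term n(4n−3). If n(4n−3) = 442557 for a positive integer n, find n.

Set n(4n−3) = 442557, giving 4n² − 3n − 442557 = 0.
The discriminant is 9 + 16·442557 = 7080921, and √7080921 = 2661.
So n = (3 + 2661) / 8 = 2664/8 = 333.

333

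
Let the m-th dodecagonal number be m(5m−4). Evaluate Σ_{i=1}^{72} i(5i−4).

Σ i(5i−4) = 5Σi² − 4Σi over i = 1..72.
Σi = 2628 and Σi² = 127020.
5·127020 − 4·2628 = 624588.

624588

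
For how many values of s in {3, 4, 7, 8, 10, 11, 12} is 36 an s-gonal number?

2

s = 3: P(3, 8) = 36. ✓
s = 4: P(4, 6) = 36. ✓
s = 7: P(7, 4) = 34 and P(7, 5) = 55; 36 is not s-gonal.
s = 8: P(8, 3) = 21 and P(8, 4) = 40; 36 is not s-gonal.
s = 10: P(10, 3) = 27 and P(10, 4) = 52; 36 is not s-gonal.
s = 11: P(11, 3) = 30 and P(11, 4) = 58; 36 is not s-gonal.
s = 12: P(12, 3) = 33 and P(12, 4) = 64; 36 is not s-gonal.
Hits: s ∈ {3, 4} → 2.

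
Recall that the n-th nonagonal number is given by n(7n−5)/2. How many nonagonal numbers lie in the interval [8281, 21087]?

29

The n-th nonagonal number is n(7n−5)/2.
Smallest index with value ≥ 8281: n = 49 (giving 8281).
Largest index with value ≤ 21087: n = 77 (giving 20559).
Indices 49 through 77: 29 terms.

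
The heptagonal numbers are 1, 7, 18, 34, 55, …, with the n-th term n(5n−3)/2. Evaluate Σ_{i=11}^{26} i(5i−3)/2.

14096

Σ i(5i−3)/2 = (5Σi² − 3Σi) / 2 over i = 11..26.
Σi = 351 − 55 = 296 and Σi² = 6201 − 385 = 5816.
(5·5816 − 3·296) / 2 = 28192/2 = 14096.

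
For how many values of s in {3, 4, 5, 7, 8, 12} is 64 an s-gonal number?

s = 3: P(3, 10) = 55 and P(3, 11) = 66; 64 is not s-gonal.
s = 4: P(4, 8) = 64. ✓
s = 5: P(5, 6) = 51 and P(5, 7) = 70; 64 is not s-gonal.
s = 7: P(7, 5) = 55 and P(7, 6) = 81; 64 is not s-gonal.
s = 8: P(8, 4) = 40 and P(8, 5) = 65; 64 is not s-gonal.
s = 12: P(12, 4) = 64. ✓
Hits: s ∈ {4, 12} → 2.

2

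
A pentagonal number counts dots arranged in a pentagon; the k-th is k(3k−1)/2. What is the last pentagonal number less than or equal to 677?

651

Solve n(3n−1)/2 ≤ 677 for integer n.
n = 21 gives 651 ≤ 677, while n = 22 gives 715 > 677; so the answer is 651.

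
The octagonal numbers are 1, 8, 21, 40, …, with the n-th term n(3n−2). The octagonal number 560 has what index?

Set n(3n−2) = 560, giving 3n² − 2n − 560 = 0.
So n = (2 + 82) / 6 = 84/6 = 14.

14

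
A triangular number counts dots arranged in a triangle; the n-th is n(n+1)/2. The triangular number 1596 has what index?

Set n(n+1)/2 = 1596, giving n² + n − 3192 = 0.
The discriminant is 1 + 8·1596 = 12769, and √12769 = 113.
So n = (-1 + 113) / 2 = 112/2 = 56.

56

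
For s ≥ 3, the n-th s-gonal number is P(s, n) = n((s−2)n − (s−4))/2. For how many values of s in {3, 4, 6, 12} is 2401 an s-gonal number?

s = 3: P(3, 68) = 2346 and P(3, 69) = 2415; 2401 is not s-gonal.
s = 4: P(4, 49) = 2401. ✓
s = 6: P(6, 34) = 2278 and P(6, 35) = 2415; 2401 is not s-gonal.
s = 12: P(12, 22) = 2332 and P(12, 23) = 2553; 2401 is not s-gonal.
Hits: s ∈ {4} → 1.

1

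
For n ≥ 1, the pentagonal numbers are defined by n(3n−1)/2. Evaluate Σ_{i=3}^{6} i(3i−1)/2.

120

Σ i(3i−1)/2 = (3Σi² − Σi) / 2 over i = 3..6.
Σi = 21 − 3 = 18 and Σi² = 91 − 5 = 86.
(3·86 − 1·18) / 2 = 240/2 = 120.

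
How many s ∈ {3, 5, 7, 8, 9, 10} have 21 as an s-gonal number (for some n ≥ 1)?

2

s = 3: P(3, 6) = 21. ✓
s = 5: P(5, 3) = 12 and P(5, 4) = 22; 21 is not s-gonal.
s = 7: P(7, 3) = 18 and P(7, 4) = 34; 21 is not s-gonal.
s = 8: P(8, 3) = 21. ✓
s = 9: P(9, 2) = 9 and P(9, 3) = 24; 21 is not s-gonal.
s = 10: P(10, 2) = 10 and P(10, 3) = 27; 21 is not s-gonal.
Hits: s ∈ {3, 8} → 2.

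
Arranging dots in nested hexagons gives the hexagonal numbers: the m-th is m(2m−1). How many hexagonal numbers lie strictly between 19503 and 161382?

The n-th hexagonal number is n(2n−1).
Smallest index with value > 19503: n = 100 (giving 19900).
Largest index with value < 161382: n = 284 (giving 161028).
Indices 100 through 284: 185 terms.

185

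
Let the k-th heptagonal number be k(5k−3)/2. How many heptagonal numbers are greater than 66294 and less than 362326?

217

The n-th heptagonal number is n(5n−3)/2.
Smallest index with value > 66294: n = 164 (giving 66994).
Largest index with value < 362326: n = 380 (giving 360430).
Indices 164 through 380: 217 terms.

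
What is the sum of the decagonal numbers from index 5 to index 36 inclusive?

62736

Σ i(4i−3) = 4Σi² − 3Σi over i = 5..36.
Σi = 666 − 10 = 656 and Σi² = 16206 − 30 = 16176.
4·16176 − 3·656 = 62736.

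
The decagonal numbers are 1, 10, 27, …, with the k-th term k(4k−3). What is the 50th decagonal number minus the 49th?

393

Consecutive decagonal numbers differ by 8n − 7: here 8·50 − 7 = 393.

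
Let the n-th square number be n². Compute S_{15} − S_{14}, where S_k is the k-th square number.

n² − (n−1)² = 2n − 1, so 15² − 14² = 2·15 − 1 = 29.

29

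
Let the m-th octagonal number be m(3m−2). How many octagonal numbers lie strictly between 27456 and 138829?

The n-th octagonal number is n(3n−2).
Smallest index with value > 27456: n = 97 (giving 28033).
Largest index with value < 138829: n = 215 (giving 138245).
Indices 97 through 215: 119 terms.

119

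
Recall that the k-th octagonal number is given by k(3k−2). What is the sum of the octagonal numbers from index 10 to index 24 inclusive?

13335

Σ i(3i−2) = 3Σi² − 2Σi over i = 10..24.
Σi = 300 − 45 = 255 and Σi² = 4900 − 285 = 4615.
3·4615 − 2·255 = 13335.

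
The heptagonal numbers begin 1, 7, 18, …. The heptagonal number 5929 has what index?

Set n(5n−3)/2 = 5929, giving 5n² − 3n − 11858 = 0.
So n = (3 + 487) / 10 = 490/10 = 49.
Check: 49·(5·49 − 3)/2 = 5929. ✓

49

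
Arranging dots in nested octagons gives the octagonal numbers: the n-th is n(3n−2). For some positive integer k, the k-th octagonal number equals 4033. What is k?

37

Set n(3n−2) = 4033, giving 3n² − 2n − 4033 = 0.
The discriminant is 4 + 12·4033 = 48400, and √48400 = 220.
So n = (2 + 220) / 6 = 222/6 = 37.
Check: 37·(3·37 − 2) = 4033. ✓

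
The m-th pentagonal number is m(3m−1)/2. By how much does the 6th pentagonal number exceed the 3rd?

39

6·(3·6 − 1)/2 = 51 and 3·(3·3 − 1)/2 = 12.
Difference: 51 − 12 = 39.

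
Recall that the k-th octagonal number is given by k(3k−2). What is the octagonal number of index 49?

The 49th octagonal number is n(3n−2) with n = 49.
49·(3·49 − 2) = 49·145 = 7105.

7105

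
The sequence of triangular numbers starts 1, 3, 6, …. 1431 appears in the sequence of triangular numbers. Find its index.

Set n(n+1)/2 = 1431, giving n² + n − 2862 = 0.
The discriminant is 1 + 8·1431 = 11449, and √11449 = 107.
So n = (-1 + 107) / 2 = 106/2 = 53.
Check: 53·54/2 = 1431. ✓

53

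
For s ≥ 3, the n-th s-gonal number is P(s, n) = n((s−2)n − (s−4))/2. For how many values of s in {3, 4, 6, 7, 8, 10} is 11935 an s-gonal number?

s = 3: P(3, 154) = 11935. ✓
s = 4: P(4, 109) = 11881 and P(4, 110) = 12100; 11935 is not s-gonal.
s = 6: P(6, 77) = 11781 and P(6, 78) = 12090; 11935 is not s-gonal.
s = 7: P(7, 69) = 11799 and P(7, 70) = 12145; 11935 is not s-gonal.
s = 8: P(8, 63) = 11781 and P(8, 64) = 12160; 11935 is not s-gonal.
s = 10: P(10, 55) = 11935. ✓
Hits: s ∈ {3, 10} → 2.

2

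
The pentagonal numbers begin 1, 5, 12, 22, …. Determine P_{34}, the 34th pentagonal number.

The 34th pentagonal number is n(3n−1)/2 with n = 34.
34·(3·34 − 1)/2 = 34·101/2 = 1717.

1717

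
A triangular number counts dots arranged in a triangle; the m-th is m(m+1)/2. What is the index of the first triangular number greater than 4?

3

Solve n(n+1)/2 > 4 for integer n.
The largest n with value ≤ 4 is 2 (since 3 ≤ 4 < 6), so the first above is n = 3, value 6.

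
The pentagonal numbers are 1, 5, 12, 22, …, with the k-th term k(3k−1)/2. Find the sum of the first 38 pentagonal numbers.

Σ i(3i−1)/2 = (3Σi² − Σi) / 2 over i = 1..38.
Σi = 741 and Σi² = 19019.
(3·19019 − 1·741) / 2 = 56316/2 = 28158.

28158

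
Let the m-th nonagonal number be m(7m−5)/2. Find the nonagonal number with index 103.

36874

103·(7·103 − 5)/2 = 103·716/2 = 103·358 = 36874.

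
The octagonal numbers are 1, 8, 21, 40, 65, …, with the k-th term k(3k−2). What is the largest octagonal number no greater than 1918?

Solve n(3n−2) ≤ 1918 for integer n.
n = 25 gives 1825 ≤ 1918, while n = 26 gives 1976 > 1918; so the answer is 1825.

1825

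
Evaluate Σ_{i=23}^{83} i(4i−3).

Σ i(4i−3) = 4Σi² − 3Σi over i = 23..83.
Σi = 3486 − 253 = 3233 and Σi² = 194054 − 3795 = 190259.
4·190259 − 3·3233 = 751337.

751337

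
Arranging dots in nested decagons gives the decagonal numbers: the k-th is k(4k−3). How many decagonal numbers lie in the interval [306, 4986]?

The n-th decagonal number is n(4n−3).
Smallest index with value ≥ 306: n = 10 (giving 370).
Largest index with value ≤ 4986: n = 35 (giving 4795).
Indices 10 through 35: 26 terms.

26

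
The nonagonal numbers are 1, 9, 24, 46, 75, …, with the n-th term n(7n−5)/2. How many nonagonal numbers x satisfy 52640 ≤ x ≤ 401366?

216

The n-th nonagonal number is n(7n−5)/2.
Smallest index with value ≥ 52640: n = 123 (giving 52644).
Largest index with value ≤ 401366: n = 338 (giving 399009).
Indices 123 through 338: 216 terms.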